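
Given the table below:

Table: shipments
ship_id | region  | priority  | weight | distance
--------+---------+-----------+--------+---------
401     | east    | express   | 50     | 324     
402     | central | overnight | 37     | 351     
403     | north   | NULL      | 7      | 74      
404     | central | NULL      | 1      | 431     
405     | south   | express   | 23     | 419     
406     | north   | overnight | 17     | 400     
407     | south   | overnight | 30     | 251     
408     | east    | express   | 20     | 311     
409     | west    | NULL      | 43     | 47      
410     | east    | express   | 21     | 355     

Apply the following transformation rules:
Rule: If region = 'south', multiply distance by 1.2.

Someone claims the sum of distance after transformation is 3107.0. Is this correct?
No, the correct result is 3097.0.

Step 1: Calculate the correct sum after transformation
Step 2: Apply multiplier 1.2 to records where region = 'south'
Step 3: Correct result = 3097.0
Step 4: Claimed result = 3107.0
Step 5: 3097.0 ≠ 3107.0
Conclusion: The claimed result is incorrect. The correct answer is 3097.0.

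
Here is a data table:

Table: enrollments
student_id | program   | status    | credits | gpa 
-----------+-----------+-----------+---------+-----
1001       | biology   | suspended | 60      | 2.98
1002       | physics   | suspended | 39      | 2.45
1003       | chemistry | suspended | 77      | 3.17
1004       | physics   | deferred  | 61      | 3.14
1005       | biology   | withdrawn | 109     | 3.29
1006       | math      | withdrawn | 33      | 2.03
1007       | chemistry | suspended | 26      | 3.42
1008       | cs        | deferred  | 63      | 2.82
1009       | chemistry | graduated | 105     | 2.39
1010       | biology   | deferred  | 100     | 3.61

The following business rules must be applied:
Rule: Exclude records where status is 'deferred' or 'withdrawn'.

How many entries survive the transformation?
5

Step 1: Count records to exclude
  - 3 (deferred) + 2 (withdrawn) = 5 records
Step 2: Total records: 10
Step 3: Remaining = 10 - 5 = 5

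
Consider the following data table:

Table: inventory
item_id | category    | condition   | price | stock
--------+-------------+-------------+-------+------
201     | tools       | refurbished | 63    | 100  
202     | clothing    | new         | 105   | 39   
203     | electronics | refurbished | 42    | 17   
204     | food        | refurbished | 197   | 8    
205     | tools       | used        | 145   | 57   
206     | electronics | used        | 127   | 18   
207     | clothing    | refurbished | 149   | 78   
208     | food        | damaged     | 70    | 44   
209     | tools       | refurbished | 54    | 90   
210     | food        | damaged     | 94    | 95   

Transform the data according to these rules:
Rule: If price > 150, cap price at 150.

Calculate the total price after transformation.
999

Step 1: 1 records have price > 150
Step 2: These records originally summed to 197
Step 3: After capping: 1 × 150 = 150
Step 4: Unaffected records sum: 849
Step 5: Final sum = 150 + 849 = 999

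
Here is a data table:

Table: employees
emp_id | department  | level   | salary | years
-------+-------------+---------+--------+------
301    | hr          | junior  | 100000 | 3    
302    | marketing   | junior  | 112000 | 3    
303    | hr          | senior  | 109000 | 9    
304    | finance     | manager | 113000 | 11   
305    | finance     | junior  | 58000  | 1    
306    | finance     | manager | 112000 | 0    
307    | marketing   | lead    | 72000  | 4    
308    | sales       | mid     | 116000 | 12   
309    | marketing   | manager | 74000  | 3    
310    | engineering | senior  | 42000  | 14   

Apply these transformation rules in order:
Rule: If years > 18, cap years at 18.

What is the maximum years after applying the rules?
14

Step 1: Original maximum years = 14
Step 2: Check cap of 18 against maximum
Step 3: No records exceed the cap (max 14 <= cap 18), so no capping applies
Step 4: Maximum after transformation = 14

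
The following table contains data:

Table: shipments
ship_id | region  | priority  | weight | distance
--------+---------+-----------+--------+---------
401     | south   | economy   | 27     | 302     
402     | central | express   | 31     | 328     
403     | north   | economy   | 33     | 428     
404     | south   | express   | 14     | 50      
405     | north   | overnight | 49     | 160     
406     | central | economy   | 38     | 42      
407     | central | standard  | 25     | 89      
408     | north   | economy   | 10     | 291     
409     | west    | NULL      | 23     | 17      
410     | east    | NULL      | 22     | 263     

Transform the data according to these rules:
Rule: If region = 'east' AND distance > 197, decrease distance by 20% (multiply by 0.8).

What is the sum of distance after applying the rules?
1917.4

Step 1: Find records where region = 'east' AND distance > 197
Step 2: 1 records match, summing to 263
Step 3: After multiplier: 263 × 0.8 = 210.4
Step 4: Unaffected records sum: 1707
Step 5: Final sum = 210.4 + 1707 = 1917.4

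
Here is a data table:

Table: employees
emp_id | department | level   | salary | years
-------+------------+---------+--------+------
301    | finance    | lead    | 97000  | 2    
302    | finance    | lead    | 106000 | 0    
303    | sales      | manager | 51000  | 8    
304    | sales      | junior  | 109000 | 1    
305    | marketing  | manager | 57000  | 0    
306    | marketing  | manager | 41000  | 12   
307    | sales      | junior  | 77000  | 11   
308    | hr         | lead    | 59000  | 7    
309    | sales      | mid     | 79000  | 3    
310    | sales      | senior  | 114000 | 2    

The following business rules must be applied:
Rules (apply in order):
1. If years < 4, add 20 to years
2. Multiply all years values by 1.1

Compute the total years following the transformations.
182.6

Step 1: Apply Rule 1 - Add 20 to records with years < 4
  - 6 records affected: 8 + (6 × 20) = 128
  - Unaffected records: 38
  - Sum after Rule 1: 166
Step 2: Apply Rule 2 - Multiply all by 1.1
  - 166 × 1.1 = 182.6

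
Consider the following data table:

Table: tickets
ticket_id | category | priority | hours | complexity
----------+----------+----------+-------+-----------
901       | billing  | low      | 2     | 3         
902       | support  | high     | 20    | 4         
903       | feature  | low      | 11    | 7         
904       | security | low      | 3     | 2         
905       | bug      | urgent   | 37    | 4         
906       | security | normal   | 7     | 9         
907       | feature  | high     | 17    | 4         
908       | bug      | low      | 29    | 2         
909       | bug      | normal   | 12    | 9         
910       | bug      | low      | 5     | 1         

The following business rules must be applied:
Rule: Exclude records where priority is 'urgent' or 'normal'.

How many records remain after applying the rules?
7

Step 1: Count records to exclude
  - 1 (urgent) + 2 (normal) = 3 records
Step 2: Total records: 10
Step 3: Remaining = 10 - 3 = 7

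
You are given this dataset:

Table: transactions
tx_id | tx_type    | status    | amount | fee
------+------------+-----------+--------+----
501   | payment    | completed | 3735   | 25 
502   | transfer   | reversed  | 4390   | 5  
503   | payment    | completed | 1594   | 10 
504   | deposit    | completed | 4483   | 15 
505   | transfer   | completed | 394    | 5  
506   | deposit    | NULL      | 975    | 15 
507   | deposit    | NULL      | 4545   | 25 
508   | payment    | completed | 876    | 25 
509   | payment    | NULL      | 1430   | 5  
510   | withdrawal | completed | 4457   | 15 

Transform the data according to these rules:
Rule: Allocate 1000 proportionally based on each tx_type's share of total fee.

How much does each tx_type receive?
deposit: 379.31, payment: 448.28, transfer: 68.97, withdrawal: 103.45

Step 1: Calculate total fee = 145
Step 2: Calculate each tx_type's proportion:
  deposit: 55/145 = 37.93% → 379.31
  payment: 65/145 = 44.83% → 448.28
  transfer: 10/145 = 6.90% → 68.97
  withdrawal: 15/145 = 10.34% → 103.45
Step 3: Verify: sum of allocations ≈ 1000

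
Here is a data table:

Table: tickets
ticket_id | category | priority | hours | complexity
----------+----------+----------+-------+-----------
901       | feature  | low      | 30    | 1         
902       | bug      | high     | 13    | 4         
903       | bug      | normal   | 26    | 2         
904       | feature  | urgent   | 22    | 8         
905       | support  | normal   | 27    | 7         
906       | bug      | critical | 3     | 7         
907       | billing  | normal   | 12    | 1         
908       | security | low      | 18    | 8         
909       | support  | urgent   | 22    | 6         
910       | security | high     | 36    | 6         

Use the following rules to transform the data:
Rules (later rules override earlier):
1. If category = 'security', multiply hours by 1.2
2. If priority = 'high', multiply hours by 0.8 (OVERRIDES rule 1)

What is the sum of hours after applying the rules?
202.8

Step 1: Rule 2 takes priority for records with priority = 'high'
  - 2 records: 49 × 0.8 = 39.2
Step 2: Rule 1 applies to remaining records with category = 'security'
  - 1 records: 18 × 1.2 = 21.6
Step 3: Other records unchanged: 142
Step 4: Final sum = 39.2 + 21.6 + 142 = 202.8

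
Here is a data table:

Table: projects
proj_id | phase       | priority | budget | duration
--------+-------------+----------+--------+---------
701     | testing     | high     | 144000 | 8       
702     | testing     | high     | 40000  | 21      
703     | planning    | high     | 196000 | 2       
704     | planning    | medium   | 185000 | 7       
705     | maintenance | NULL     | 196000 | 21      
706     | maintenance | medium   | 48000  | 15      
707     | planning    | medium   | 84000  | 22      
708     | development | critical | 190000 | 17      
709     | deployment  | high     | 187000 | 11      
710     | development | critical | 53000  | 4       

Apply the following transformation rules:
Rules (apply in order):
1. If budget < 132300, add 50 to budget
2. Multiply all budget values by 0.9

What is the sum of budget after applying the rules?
1190880.0

Step 1: Apply Rule 1 - Add 50 to records with budget < 132300
  - 4 records affected: 225000 + (4 × 50) = 225200
  - Unaffected records: 1098000
  - Sum after Rule 1: 1323200
Step 2: Apply Rule 2 - Multiply all by 0.9
  - 1323200 × 0.9 = 1190880.0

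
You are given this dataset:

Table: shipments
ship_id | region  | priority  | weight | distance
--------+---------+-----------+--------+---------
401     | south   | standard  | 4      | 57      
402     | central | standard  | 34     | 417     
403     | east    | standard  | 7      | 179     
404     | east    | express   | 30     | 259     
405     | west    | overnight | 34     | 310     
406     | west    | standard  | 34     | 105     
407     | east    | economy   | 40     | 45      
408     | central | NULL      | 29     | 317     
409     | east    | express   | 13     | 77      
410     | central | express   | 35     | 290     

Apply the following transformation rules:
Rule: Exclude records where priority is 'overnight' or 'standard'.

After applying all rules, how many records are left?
5

Step 1: Count records to exclude
  - 1 (overnight) + 4 (standard) = 5 records
Step 2: Total records: 10
Step 3: Remaining = 10 - 5 = 5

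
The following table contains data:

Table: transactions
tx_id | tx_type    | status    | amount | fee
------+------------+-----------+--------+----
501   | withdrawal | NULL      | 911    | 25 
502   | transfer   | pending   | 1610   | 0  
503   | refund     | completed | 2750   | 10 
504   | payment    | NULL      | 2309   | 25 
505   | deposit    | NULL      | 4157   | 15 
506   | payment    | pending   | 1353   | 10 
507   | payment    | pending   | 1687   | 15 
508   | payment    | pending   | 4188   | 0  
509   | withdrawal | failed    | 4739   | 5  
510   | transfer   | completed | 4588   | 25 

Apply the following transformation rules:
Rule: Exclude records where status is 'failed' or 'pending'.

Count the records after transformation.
5

Step 1: Count records to exclude
  - 1 (failed) + 4 (pending) = 5 records
Step 2: Total records: 10
Step 3: Remaining = 10 - 5 = 5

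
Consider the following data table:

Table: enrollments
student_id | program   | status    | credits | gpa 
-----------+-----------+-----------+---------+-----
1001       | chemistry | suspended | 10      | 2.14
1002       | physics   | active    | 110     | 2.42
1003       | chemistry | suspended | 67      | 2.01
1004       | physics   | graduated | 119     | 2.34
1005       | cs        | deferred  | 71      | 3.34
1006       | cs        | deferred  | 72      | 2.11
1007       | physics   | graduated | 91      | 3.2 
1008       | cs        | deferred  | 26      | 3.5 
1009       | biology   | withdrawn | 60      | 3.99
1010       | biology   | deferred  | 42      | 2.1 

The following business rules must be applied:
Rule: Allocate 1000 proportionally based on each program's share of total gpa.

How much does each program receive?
biology: 224.31, chemistry: 152.85, cs: 329.65, physics: 293.19

Step 1: Calculate total gpa = 27.15
Step 2: Calculate each program's proportion:
  biology: 6.09/27.15 = 22.43% → 224.31
  chemistry: 4.15/27.15 = 15.29% → 152.85
  cs: 8.95/27.15 = 32.97% → 329.65
  physics: 7.96/27.15 = 29.32% → 293.19
Step 3: Verify: sum of allocations ≈ 1000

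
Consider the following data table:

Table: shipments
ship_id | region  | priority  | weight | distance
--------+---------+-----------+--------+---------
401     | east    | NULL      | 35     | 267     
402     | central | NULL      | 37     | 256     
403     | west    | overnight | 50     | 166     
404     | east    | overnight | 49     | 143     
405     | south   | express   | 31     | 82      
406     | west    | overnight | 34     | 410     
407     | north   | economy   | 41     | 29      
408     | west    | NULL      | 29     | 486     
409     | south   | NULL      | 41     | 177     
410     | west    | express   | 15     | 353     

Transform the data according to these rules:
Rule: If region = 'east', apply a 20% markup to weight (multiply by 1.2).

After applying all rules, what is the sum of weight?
378.8

Step 1: Records with region = 'east' have total weight = 84
Step 2: Apply multiplier: 84 × 1.2 = 100.8
Step 3: Other records total: 278
Step 4: Final sum = 100.8 + 278 = 378.8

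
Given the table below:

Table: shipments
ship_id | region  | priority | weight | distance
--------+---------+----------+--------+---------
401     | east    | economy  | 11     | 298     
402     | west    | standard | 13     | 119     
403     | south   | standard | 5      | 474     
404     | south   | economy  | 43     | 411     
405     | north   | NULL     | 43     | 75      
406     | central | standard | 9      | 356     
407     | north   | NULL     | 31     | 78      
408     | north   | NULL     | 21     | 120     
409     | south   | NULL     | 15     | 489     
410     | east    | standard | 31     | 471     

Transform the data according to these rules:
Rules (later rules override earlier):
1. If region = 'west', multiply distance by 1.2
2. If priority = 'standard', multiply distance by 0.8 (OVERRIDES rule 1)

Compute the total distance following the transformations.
2607.0

Step 1: Rule 2 takes priority for records with priority = 'standard'
  - 4 records: 1420 × 0.8 = 1136.0
Step 2: Rule 1 applies to remaining records with region = 'west'
  - 0 records: 0 × 1.2 = 0.0
Step 3: Other records unchanged: 1471
Step 4: Final sum = 1136.0 + 0.0 + 1471 = 2607.0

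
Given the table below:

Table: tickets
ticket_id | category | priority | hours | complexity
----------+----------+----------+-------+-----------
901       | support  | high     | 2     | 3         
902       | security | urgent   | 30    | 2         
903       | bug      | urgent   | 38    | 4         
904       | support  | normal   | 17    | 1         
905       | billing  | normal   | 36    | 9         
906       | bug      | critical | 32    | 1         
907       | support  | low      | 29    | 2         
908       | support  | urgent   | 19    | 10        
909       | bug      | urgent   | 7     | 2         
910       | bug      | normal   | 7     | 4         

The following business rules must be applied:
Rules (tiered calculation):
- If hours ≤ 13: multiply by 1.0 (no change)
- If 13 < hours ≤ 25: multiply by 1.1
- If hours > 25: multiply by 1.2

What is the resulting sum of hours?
253.6

Step 1: Tier 1 (hours ≤ 13): 3 records, sum = 16 × 1.0 = 16.0
Step 2: Tier 2 (13 < hours ≤ 25): 2 records, sum = 36 × 1.1 = 39.6
Step 3: Tier 3 (hours > 25): 5 records, sum = 165 × 1.2 = 198.0
Step 4: Final sum = 16.0 + 39.6 + 198.0 = 253.6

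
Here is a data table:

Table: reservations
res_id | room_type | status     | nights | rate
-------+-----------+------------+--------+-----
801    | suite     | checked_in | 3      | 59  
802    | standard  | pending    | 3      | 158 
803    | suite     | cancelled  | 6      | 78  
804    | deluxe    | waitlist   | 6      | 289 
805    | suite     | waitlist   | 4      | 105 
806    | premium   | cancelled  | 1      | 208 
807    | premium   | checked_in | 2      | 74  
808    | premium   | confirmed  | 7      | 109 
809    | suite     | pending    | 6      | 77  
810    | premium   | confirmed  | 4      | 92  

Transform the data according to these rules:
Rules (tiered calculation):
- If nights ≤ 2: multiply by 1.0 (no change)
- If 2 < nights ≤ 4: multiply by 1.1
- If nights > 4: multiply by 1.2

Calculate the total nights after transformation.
48.4

Step 1: Tier 1 (nights ≤ 2): 2 records, sum = 3 × 1.0 = 3.0
Step 2: Tier 2 (2 < nights ≤ 4): 4 records, sum = 14 × 1.1 = 15.4
Step 3: Tier 3 (nights > 4): 4 records, sum = 25 × 1.2 = 30.0
Step 4: Final sum = 3.0 + 15.4 + 30.0 = 48.4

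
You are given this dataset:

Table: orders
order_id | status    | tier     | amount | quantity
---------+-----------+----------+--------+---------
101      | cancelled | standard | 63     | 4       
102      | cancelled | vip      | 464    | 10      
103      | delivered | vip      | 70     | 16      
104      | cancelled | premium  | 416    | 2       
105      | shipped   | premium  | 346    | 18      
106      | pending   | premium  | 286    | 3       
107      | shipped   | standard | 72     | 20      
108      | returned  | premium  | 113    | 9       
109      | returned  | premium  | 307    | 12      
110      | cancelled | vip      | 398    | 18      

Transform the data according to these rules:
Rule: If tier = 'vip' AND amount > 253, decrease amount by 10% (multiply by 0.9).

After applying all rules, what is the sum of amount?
2448.8

Step 1: Find records where tier = 'vip' AND amount > 253
Step 2: 2 records match, summing to 862
Step 3: After multiplier: 862 × 0.9 = 775.8
Step 4: Unaffected records sum: 1673
Step 5: Final sum = 775.8 + 1673 = 2448.8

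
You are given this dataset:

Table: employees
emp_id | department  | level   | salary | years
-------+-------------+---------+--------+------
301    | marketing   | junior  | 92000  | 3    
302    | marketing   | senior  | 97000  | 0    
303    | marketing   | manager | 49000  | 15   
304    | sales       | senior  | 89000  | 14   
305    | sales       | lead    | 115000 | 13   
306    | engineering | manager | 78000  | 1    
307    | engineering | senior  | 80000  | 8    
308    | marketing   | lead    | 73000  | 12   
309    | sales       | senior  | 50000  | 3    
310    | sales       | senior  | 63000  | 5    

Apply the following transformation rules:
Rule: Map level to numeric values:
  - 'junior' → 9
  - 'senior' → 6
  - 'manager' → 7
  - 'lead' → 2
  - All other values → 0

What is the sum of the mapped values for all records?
57

Step 1: Apply mapping to each record
Step 2: Count by status:
  'junior': 1 records × 9 = 9
  'senior': 5 records × 6 = 30
  'manager': 2 records × 7 = 14
  'lead': 2 records × 2 = 4
Step 3: Sum all mapped values = 57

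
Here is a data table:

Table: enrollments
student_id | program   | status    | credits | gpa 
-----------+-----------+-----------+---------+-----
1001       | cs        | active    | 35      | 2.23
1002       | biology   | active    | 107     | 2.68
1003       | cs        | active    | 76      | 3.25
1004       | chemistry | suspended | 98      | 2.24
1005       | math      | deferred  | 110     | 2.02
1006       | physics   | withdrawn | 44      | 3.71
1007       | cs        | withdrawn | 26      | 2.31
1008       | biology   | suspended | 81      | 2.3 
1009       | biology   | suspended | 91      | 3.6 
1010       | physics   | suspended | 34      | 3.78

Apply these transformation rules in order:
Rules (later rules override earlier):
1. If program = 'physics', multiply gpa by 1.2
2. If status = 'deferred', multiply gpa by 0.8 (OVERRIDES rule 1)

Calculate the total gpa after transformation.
29.21

Step 1: Rule 2 takes priority for records with status = 'deferred'
  - 1 records: 2.02 × 0.8 = 1.62
Step 2: Rule 1 applies to remaining records with program = 'physics'
  - 2 records: 7.49 × 1.2 = 8.99
Step 3: Other records unchanged: 18.61
Step 4: Final sum = 1.62 + 8.99 + 18.61 = 29.21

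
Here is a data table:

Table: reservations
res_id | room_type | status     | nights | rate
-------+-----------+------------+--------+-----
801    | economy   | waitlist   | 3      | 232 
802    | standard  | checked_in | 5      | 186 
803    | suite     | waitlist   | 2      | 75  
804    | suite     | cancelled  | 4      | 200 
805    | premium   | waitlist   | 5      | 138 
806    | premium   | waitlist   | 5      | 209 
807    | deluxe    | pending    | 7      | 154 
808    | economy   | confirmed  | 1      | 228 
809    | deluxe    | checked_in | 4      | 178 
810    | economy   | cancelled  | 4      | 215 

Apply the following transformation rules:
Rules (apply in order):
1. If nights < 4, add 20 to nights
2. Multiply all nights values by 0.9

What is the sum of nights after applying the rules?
90.0

Step 1: Apply Rule 1 - Add 20 to records with nights < 4
  - 3 records affected: 6 + (3 × 20) = 66
  - Unaffected records: 34
  - Sum after Rule 1: 100
Step 2: Apply Rule 2 - Multiply all by 0.9
  - 100 × 0.9 = 90.0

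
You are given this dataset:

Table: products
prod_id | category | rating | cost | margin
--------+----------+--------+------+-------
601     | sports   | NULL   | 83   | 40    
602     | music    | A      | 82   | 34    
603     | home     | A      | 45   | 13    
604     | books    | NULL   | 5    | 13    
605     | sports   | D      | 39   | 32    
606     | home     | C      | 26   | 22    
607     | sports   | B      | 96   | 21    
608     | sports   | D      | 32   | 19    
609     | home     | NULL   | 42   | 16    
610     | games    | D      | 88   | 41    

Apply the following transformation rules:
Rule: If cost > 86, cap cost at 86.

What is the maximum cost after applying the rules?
86

Step 1: Original maximum cost = 96
Step 2: Apply cap at 86
Step 3: 2 records had cost > 86 and were capped
Step 4: Maximum after transformation = 86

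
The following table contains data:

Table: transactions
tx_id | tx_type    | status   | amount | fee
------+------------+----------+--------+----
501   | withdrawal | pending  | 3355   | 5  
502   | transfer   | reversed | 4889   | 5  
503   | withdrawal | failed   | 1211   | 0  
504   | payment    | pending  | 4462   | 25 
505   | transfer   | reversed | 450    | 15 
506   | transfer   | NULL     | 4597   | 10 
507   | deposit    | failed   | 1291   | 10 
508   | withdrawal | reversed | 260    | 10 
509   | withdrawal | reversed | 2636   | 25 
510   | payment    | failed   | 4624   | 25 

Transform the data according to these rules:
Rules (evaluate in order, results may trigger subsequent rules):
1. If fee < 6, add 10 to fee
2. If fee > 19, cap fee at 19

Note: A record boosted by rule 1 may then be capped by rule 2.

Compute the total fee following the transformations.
142

Step 1: Apply rule 1 to records with fee < 6
  - 3 records get bonus of 10
  - Of these, 0 records then exceed 19 and get capped
Step 2: Apply rule 2 to records with fee > 19
  - 3 records (original) are capped
Step 3: Calculate final sum = 142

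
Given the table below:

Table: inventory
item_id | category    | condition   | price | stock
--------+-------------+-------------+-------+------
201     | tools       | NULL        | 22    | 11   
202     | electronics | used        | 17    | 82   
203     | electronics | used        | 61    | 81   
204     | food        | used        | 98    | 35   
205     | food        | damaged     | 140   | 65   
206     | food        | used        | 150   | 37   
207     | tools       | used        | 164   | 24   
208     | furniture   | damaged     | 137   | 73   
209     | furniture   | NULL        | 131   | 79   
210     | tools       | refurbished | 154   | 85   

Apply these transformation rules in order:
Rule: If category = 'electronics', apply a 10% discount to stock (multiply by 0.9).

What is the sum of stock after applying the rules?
555.7

Step 1: Records with category = 'electronics' have total stock = 163
Step 2: Apply multiplier: 163 × 0.9 = 146.7
Step 3: Other records total: 409
Step 4: Final sum = 146.7 + 409 = 555.7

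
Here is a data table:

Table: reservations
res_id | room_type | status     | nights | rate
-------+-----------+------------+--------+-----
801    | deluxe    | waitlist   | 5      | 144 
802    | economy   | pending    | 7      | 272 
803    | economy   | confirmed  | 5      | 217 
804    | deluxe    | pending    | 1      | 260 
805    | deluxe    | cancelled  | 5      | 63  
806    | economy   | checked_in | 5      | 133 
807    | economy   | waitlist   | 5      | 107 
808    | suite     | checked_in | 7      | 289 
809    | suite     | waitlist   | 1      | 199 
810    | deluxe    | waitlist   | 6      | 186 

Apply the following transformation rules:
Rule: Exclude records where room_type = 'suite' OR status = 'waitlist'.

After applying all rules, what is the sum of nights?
23

Step 1: Find records where room_type = 'suite' OR status = 'waitlist'
Step 2: 5 records match, summing to 24
Step 3: Original sum: 47
Step 4: Remaining sum = 47 - 24 = 23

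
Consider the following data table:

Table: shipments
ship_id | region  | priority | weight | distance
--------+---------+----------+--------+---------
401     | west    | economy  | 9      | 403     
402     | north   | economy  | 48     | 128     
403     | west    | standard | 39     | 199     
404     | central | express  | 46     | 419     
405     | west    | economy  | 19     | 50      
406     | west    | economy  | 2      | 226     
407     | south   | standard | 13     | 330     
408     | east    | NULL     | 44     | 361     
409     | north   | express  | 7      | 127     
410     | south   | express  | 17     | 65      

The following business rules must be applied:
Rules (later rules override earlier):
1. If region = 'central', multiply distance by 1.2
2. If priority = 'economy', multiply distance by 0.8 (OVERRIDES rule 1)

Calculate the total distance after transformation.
2230.4

Step 1: Rule 2 takes priority for records with priority = 'economy'
  - 4 records: 807 × 0.8 = 645.6
Step 2: Rule 1 applies to remaining records with region = 'central'
  - 1 records: 419 × 1.2 = 502.8
Step 3: Other records unchanged: 1082
Step 4: Final sum = 645.6 + 502.8 + 1082 = 2230.4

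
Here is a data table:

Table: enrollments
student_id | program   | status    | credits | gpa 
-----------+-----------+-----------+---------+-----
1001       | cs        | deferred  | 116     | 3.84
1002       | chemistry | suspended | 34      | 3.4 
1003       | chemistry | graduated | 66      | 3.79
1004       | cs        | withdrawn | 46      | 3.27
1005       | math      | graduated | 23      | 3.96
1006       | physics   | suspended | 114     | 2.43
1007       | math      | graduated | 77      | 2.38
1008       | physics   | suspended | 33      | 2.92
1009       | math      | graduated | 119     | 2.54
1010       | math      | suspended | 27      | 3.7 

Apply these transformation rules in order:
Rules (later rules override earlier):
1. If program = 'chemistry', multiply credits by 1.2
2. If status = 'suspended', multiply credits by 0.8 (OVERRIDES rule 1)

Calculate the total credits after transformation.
626.6

Step 1: Rule 2 takes priority for records with status = 'suspended'
  - 4 records: 208 × 0.8 = 166.4
Step 2: Rule 1 applies to remaining records with program = 'chemistry'
  - 1 records: 66 × 1.2 = 79.2
Step 3: Other records unchanged: 381
Step 4: Final sum = 166.4 + 79.2 + 381 = 626.6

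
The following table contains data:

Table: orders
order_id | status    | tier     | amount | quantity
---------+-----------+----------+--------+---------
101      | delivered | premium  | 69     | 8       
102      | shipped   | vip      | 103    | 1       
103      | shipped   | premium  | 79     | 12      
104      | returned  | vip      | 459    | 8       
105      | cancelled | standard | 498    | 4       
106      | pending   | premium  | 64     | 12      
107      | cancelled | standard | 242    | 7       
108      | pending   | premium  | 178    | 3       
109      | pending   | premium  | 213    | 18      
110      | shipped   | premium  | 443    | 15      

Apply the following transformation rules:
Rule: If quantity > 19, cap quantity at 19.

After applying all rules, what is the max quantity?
18

Step 1: Original maximum quantity = 18
Step 2: Check cap of 19 against maximum
Step 3: No records exceed the cap (max 18 <= cap 19), so no capping applies
Step 4: Maximum after transformation = 18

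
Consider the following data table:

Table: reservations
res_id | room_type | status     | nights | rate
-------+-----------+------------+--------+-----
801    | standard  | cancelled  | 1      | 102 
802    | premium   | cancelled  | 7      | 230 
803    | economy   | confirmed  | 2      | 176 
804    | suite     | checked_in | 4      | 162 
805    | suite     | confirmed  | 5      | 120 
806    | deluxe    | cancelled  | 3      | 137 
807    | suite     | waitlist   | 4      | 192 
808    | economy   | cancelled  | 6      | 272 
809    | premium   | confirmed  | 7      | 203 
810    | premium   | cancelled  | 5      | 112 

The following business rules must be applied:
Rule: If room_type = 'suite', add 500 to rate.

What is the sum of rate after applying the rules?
3206

Step 1: Count records where room_type = 'suite': 3
Step 2: Total bonus added: 3 × 500 = 1500
Step 3: Original sum of rate: 1706
Step 4: Final sum = 1706 + 1500 = 3206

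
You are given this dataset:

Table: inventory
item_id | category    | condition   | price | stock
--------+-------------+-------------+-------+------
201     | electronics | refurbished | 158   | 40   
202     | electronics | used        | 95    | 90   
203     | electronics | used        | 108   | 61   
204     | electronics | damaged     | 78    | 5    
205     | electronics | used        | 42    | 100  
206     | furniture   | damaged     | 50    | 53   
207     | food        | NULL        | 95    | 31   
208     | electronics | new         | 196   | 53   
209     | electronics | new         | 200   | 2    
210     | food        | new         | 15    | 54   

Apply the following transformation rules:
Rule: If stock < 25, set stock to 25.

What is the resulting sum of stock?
532

Step 1: 2 records have stock < 25
Step 2: These records originally summed to 7
Step 3: After setting to minimum: 2 × 25 = 50
Step 4: Unaffected records sum: 482
Step 5: Final sum = 50 + 482 = 532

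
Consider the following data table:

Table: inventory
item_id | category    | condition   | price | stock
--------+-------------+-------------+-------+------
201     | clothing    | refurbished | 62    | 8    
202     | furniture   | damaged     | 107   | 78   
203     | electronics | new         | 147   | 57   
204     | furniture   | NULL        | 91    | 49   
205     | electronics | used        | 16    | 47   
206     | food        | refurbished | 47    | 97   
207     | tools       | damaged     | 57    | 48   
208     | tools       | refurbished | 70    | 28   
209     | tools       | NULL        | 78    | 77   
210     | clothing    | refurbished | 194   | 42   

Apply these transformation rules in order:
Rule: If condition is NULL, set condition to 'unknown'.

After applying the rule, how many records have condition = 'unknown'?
2

Step 1: Count records where condition IS NULL
Step 2: Found 2 records with NULL condition
Step 3: These records will have condition set to 'unknown'
Step 4: Records already having condition = 'unknown': 0
Step 5: Answer: 2 + 0 = 2 records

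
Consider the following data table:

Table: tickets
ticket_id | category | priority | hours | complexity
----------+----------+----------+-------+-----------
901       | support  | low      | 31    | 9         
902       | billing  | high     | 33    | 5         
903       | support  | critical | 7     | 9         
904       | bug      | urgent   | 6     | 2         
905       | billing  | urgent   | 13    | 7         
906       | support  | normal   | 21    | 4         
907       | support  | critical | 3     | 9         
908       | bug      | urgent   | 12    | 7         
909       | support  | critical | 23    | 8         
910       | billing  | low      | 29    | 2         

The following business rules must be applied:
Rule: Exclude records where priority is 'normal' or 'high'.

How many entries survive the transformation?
8

Step 1: Count records to exclude
  - 1 (normal) + 1 (high) = 2 records
Step 2: Total records: 10
Step 3: Remaining = 10 - 2 = 8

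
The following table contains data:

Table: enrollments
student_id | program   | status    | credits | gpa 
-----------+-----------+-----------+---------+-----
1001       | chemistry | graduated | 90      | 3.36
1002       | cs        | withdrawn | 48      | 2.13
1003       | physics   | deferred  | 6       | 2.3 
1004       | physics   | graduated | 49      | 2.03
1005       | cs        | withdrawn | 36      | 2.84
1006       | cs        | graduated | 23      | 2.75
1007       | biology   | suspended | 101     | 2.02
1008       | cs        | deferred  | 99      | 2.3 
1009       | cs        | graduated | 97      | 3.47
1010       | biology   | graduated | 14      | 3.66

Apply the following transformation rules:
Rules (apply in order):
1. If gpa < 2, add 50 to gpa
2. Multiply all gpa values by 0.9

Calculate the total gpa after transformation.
24.17

Step 1: Apply Rule 1 - Add 50 to records with gpa < 2
  - 0 records affected: 0 + (0 × 50) = 0
  - Unaffected records: 26.86
  - Sum after Rule 1: 26.86
Step 2: Apply Rule 2 - Multiply all by 0.9
  - 26.86 × 0.9 = 24.17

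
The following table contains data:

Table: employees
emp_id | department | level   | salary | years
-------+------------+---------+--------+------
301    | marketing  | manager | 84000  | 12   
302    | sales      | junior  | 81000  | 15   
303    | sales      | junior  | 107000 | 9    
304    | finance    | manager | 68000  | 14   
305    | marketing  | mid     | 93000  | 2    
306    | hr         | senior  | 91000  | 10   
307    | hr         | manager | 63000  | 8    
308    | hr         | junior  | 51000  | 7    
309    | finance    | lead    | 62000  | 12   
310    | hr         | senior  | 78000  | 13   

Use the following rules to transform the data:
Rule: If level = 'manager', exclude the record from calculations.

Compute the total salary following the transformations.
563000

Step 1: Identify records where level = 'manager'
Step 2: The excluded records sum to 215000
Step 3: Original total salary = 778000
Step 4: Remaining total = 778000 - 215000 = 563000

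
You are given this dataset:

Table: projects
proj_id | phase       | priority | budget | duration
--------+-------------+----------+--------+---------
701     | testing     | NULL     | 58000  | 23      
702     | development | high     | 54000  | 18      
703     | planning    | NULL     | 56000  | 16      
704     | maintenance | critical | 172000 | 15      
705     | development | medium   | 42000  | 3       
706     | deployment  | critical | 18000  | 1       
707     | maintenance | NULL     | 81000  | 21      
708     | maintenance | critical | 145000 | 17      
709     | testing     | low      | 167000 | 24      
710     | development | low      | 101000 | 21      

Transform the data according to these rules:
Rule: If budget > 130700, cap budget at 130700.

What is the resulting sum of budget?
802100

Step 1: 3 records have budget > 130700
Step 2: These records originally summed to 484000
Step 3: After capping: 3 × 130700 = 392100
Step 4: Unaffected records sum: 410000
Step 5: Final sum = 392100 + 410000 = 802100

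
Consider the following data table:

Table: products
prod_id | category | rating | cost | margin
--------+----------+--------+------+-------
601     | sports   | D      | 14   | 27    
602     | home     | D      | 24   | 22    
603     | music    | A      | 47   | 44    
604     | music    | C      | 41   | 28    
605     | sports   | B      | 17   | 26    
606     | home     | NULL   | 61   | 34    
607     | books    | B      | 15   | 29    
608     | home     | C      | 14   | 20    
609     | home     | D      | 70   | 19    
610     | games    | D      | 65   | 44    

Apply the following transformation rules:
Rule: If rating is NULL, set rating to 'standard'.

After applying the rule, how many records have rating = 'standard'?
1

Step 1: Count records where rating IS NULL
Step 2: Found 1 records with NULL rating
Step 3: These records will have rating set to 'standard'
Step 4: Records already having rating = 'standard': 0
Step 5: Answer: 1 + 0 = 1 records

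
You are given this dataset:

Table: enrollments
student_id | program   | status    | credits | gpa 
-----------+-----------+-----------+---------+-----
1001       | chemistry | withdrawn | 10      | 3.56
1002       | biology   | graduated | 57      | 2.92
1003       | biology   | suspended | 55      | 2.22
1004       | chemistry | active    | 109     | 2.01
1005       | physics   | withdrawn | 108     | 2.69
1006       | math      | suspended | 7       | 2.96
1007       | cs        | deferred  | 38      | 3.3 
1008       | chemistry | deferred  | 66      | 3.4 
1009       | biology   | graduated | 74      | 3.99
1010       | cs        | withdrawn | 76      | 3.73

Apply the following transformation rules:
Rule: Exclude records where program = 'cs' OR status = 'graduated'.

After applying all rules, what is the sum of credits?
355

Step 1: Find records where program = 'cs' OR status = 'graduated'
Step 2: 4 records match, summing to 245
Step 3: Original sum: 600
Step 4: Remaining sum = 600 - 245 = 355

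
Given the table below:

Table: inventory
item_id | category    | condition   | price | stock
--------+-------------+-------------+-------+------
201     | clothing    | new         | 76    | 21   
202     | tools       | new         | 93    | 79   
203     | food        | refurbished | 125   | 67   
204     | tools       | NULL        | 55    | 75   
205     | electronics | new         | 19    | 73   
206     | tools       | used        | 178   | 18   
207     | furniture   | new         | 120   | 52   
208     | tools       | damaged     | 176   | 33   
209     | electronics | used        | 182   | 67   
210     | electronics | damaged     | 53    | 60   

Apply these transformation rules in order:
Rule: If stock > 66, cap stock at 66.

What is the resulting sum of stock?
514

Step 1: 5 records have stock > 66
Step 2: These records originally summed to 361
Step 3: After capping: 5 × 66 = 330
Step 4: Unaffected records sum: 184
Step 5: Final sum = 330 + 184 = 514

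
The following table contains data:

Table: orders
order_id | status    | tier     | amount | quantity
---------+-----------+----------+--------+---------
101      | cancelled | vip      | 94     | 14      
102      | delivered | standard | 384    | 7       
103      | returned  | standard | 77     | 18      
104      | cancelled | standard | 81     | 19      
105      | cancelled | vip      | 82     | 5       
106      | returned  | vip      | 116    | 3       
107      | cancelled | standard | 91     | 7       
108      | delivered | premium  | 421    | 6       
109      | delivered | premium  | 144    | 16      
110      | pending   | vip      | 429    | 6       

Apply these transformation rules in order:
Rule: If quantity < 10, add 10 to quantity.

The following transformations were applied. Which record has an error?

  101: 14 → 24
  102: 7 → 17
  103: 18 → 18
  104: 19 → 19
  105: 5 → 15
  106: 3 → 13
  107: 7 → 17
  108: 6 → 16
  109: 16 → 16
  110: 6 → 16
Record 101 has an error. The correct transformed value should be 14, not 24.

Step 1: Check each record against the rule
Step 2: Record 101 has quantity = 14
Step 3: Since 14 >= 10, the bonus should not have been applied
Step 4: Correct value = 14, but claimed value = 24
Conclusion: Record 101 has the error.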